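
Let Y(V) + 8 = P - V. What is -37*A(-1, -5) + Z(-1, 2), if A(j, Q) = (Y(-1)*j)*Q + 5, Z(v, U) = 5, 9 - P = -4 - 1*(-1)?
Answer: -1105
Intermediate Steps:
P = 12 (P = 9 - (-4 - 1*(-1)) = 9 - (-4 + 1) = 9 - 1*(-3) = 9 + 3 = 12)
Y(V) = 4 - V (Y(V) = -8 + (12 - V) = 4 - V)
A(j, Q) = 5 + 5*Q*j (A(j, Q) = ((4 - 1*(-1))*j)*Q + 5 = ((4 + 1)*j)*Q + 5 = (5*j)*Q + 5 = 5*Q*j + 5 = 5 + 5*Q*j)
-37*A(-1, -5) + Z(-1, 2) = -37*(5 + 5*(-5)*(-1)) + 5 = -37*(5 + 25) + 5 = -37*30 + 5 = -1110 + 5 = -1105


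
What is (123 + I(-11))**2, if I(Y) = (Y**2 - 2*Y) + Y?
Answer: 65025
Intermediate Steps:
I(Y) = Y**2 - Y
(123 + I(-11))**2 = (123 - 11*(-1 - 11))**2 = (123 - 11*(-12))**2 = (123 + 132)**2 = 255**2 = 65025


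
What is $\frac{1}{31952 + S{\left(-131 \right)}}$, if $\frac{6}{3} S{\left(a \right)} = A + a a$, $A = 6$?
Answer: $\frac{2}{81071} \approx 2.467 \cdot 10^{-5}$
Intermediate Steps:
$S{\left(a \right)} = 3 + \frac{a^{2}}{2}$ ($S{\left(a \right)} = \frac{6 + a a}{2} = \frac{6 + a^{2}}{2} = 3 + \frac{a^{2}}{2}$)
$\frac{1}{31952 + S{\left(-131 \right)}} = \frac{1}{31952 + \left(3 + \frac{\left(-131\right)^{2}}{2}\right)} = \frac{1}{31952 + \left(3 + \frac{1}{2} \cdot 17161\right)} = \frac{1}{31952 + \left(3 + \frac{17161}{2}\right)} = \frac{1}{31952 + \frac{17167}{2}} = \frac{1}{\frac{81071}{2}} = \frac{2}{81071}$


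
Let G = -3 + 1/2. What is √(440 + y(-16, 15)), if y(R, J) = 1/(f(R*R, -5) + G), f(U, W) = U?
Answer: √669246/39 ≈ 20.976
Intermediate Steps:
G = -5/2 (G = -3 + ½ = -5/2 ≈ -2.5000)
y(R, J) = 1/(-5/2 + R²) (y(R, J) = 1/(R*R - 5/2) = 1/(R² - 5/2) = 1/(-5/2 + R²))
√(440 + y(-16, 15)) = √(440 + 2/(-5 + 2*(-16)²)) = √(440 + 2/(-5 + 2*256)) = √(440 + 2/(-5 + 512)) = √(440 + 2/507) = √(223082/507) = √669246/39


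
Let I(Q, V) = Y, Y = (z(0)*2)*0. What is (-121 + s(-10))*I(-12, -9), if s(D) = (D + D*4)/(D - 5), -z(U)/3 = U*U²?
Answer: 0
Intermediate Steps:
z(U) = -3*U³ (z(U) = -3*U*U² = -3*U³)
s(D) = 5*D/(-5 + D) (s(D) = (D + 4*D)/(-5 + D) = (5*D)/(-5 + D) = 5*D/(-5 + D))
Y = 0 (Y = (-3*0³*2)*0 = (-3*0*2)*0 = (0*2)*0 = 0*0 = 0)
I(Q, V) = 0
(-121 + s(-10))*I(-12, -9) = (-121 + 5*(-10)/(-5 - 10))*0 = (-121 + 5*(-10)/(-15))*0 = (-121 + 5*(-10)*(-1/15))*0 = (-121 + 10/3)*0 = -353/3*0 = 0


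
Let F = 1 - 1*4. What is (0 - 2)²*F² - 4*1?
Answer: 32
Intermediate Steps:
F = -3 (F = 1 - 4 = -3)
(0 - 2)²*F² - 4*1 = (0 - 2)²*(-3)² - 4*1 = (-2)²*9 - 4 = 4*9 - 4 = 36 - 4 = 32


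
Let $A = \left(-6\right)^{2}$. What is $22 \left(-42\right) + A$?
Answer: $-888$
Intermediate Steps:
$A = 36$
$22 \left(-42\right) + A = 22 \left(-42\right) + 36 = -924 + 36 = -888$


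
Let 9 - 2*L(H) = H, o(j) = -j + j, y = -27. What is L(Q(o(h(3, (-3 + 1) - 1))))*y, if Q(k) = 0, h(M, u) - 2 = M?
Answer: -243/2 ≈ -121.50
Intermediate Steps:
h(M, u) = 2 + M
o(j) = 0
L(H) = 9/2 - H/2
L(Q(o(h(3, (-3 + 1) - 1))))*y = (9/2 - ½*0)*(-27) = (9/2 + 0)*(-27) = (9/2)*(-27) = -243/2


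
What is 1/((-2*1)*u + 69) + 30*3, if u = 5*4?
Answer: 2611/29 ≈ 90.034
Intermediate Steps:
u = 20
1/((-2*1)*u + 69) + 30*3 = 1/(-2*1*20 + 69) + 30*3 = 1/(-2*20 + 69) + 90 = 1/(-40 + 69) + 90 = 1/29 + 90 = 2611/29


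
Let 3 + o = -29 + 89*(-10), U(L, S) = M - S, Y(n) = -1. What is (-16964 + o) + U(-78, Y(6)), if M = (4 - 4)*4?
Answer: -17885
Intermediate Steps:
M = 0 (M = 0*4 = 0)
U(L, S) = -S (U(L, S) = 0 - S = -S)
o = -922 (o = -3 + (-29 + 89*(-10)) = -3 + (-29 - 890) = -3 - 919 = -922)
(-16964 + o) + U(-78, Y(6)) = (-16964 - 922) - 1*(-1) = -17886 + 1 = -17885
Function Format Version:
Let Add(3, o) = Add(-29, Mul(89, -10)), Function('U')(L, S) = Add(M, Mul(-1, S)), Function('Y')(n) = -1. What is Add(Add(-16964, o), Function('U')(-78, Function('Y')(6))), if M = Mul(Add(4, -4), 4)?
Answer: -17885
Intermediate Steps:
M = 0 (M = Mul(0, 4) = 0)
Function('U')(L, S) = Mul(-1, S) (Function('U')(L, S) = Add(0, Mul(-1, S)) = Mul(-1, S))
o = -922 (o = Add(-3, Add(-29, Mul(89, -10))) = Add(-3, Add(-29, -890)) = Add(-3, -919) = -922)
Add(Add(-16964, o), Function('U')(-78, Function('Y')(6))) = Add(Add(-16964, -922), Mul(-1, -1)) = Add(-17886, 1) = -17885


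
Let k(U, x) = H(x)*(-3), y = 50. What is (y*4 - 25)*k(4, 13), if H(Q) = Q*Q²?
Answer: -1153425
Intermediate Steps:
H(Q) = Q³
k(U, x) = -3*x³ (k(U, x) = x³*(-3) = -3*x³)
(y*4 - 25)*k(4, 13) = (50*4 - 25)*(-3*13³) = (200 - 25)*(-3*2197) = 175*(-6591) = -1153425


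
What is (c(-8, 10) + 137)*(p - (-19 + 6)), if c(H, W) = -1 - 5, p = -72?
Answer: -7729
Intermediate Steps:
c(H, W) = -6
(c(-8, 10) + 137)*(p - (-19 + 6)) = (-6 + 137)*(-72 - (-19 + 6)) = 131*(-72 - 1*(-13)) = 131*(-72 + 13) = 131*(-59) = -7729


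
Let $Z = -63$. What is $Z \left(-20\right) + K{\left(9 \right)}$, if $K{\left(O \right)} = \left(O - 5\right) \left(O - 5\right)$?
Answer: $1276$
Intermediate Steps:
$K{\left(O \right)} = \left(-5 + O\right)^{2}$ ($K{\left(O \right)} = \left(-5 + O\right) \left(-5 + O\right) = \left(-5 + O\right)^{2}$)
$Z \left(-20\right) + K{\left(9 \right)} = \left(-63\right) \left(-20\right) + \left(-5 + 9\right)^{2} = 1260 + 4^{2} = 1260 + 16 = 1276$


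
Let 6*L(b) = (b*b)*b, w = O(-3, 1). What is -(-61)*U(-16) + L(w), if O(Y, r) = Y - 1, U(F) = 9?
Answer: 1615/3 ≈ 538.33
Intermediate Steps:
O(Y, r) = -1 + Y
w = -4 (w = -1 - 3 = -4)
L(b) = b³/6 (L(b) = ((b*b)*b)/6 = (b²*b)/6 = b³/6)
-(-61)*U(-16) + L(w) = -(-61)*9 + (⅙)*(-4)³ = -61*(-9) + (⅙)*(-64) = 549 - 32/3 = 1615/3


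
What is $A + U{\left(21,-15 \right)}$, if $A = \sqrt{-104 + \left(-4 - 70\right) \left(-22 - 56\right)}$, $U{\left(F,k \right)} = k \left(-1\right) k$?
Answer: $-225 + 2 \sqrt{1417} \approx -149.71$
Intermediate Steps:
$U{\left(F,k \right)} = - k^{2}$ ($U{\left(F,k \right)} = - k k = - k^{2}$)
$A = 2 \sqrt{1417}$ ($A = \sqrt{-104 - 74 \left(-22 - 56\right)} = \sqrt{-104 - -5772} = \sqrt{-104 + 5772} = \sqrt{5668} = 2 \sqrt{1417} \approx 75.286$)
$A + U{\left(21,-15 \right)} = 2 \sqrt{1417} - \left(-15\right)^{2} = 2 \sqrt{1417} - 225 = -225 + 2 \sqrt{1417}$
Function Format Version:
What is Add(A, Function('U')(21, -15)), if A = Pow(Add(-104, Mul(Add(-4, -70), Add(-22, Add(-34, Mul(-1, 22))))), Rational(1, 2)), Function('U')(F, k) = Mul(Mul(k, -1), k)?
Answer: Add(-225, Mul(2, Pow(1417, Rational(1, 2)))) ≈ -149.71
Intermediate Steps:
Function('U')(F, k) = Mul(-1, Pow(k, 2)) (Function('U')(F, k) = Mul(Mul(-1, k), k) = Mul(-1, Pow(k, 2)))
A = Mul(2, Pow(1417, Rational(1, 2))) (A = Pow(Add(-104, Mul(-74, Add(-22, Add(-34, -22)))), Rational(1, 2)) = Pow(Add(-104, Mul(-74, Add(-22, -56))), Rational(1, 2)) = Pow(Add(-104, Mul(-74, -78)), Rational(1, 2)) = Pow(Add(-104, 5772), Rational(1, 2)) = Pow(5668, Rational(1, 2)) = Mul(2, Pow(1417, Rational(1, 2))) ≈ 75.286)
Add(A, Function('U')(21, -15)) = Add(Mul(2, Pow(1417, Rational(1, 2))), Mul(-1, Pow(-15, 2))) = Add(Mul(2, Pow(1417, Rational(1, 2))), Mul(-1, 225)) = Add(Mul(2, Pow(1417, Rational(1, 2))), -225) = Add(-225, Mul(2, Pow(1417, Rational(1, 2))))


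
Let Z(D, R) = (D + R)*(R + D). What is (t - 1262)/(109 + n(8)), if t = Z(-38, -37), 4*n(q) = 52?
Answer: 4363/122 ≈ 35.762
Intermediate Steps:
n(q) = 13 (n(q) = (¼)*52 = 13)
Z(D, R) = (D + R)² (Z(D, R) = (D + R)*(D + R) = (D + R)²)
t = 5625 (t = (-38 - 37)² = (-75)² = 5625)
(t - 1262)/(109 + n(8)) = (5625 - 1262)/(109 + 13) = 4363/122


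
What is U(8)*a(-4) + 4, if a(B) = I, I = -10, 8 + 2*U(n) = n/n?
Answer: 39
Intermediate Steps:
U(n) = -7/2 (U(n) = -4 + (n/n)/2 = -4 + (½)*1 = -4 + ½ = -7/2)
a(B) = -10
U(8)*a(-4) + 4 = -7/2*(-10) + 4 = 35 + 4 = 39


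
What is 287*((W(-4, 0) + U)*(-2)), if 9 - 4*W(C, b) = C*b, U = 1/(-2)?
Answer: -2009/2 ≈ -1004.5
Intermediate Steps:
U = -½ ≈ -0.50000
W(C, b) = 9/4 - C*b/4
287*((W(-4, 0) + U)*(-2)) = 287*(((9/4 - ¼*(-4)*0) - ½)*(-2)) = 287*(((9/4 + 0) - ½)*(-2)) = 287*((9/4 - ½)*(-2)) = 287*((7/4)*(-2)) = 287*(-7/2) = -2009/2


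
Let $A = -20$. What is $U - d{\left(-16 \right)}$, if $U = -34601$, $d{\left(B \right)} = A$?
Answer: $-34581$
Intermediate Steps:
$d{\left(B \right)} = -20$
$U - d{\left(-16 \right)} = -34601 - -20 = -34601 + 20 = -34581$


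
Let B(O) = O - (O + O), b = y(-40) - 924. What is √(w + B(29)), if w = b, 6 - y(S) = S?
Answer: I*√907 ≈ 30.116*I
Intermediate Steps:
y(S) = 6 - S
b = -878 (b = (6 - 1*(-40)) - 924 = (6 + 40) - 924 = 46 - 924 = -878)
B(O) = -O (B(O) = O - 2*O = -O)
w = -878
√(w + B(29)) = √(-878 - 1*29) = √(-878 - 29) = √(-907) = I*√907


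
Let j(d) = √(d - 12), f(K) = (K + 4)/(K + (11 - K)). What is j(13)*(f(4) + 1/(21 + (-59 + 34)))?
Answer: 21/44 ≈ 0.47727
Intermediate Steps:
f(K) = 4/11 + K/11 (f(K) = (4 + K)/11 = (4 + K)*(1/11) = 4/11 + K/11)
j(d) = √(-12 + d)
j(13)*(f(4) + 1/(21 + (-59 + 34))) = √(-12 + 13)*((4/11 + (1/11)*4) + 1/(21 + (-59 + 34))) = √1*((4/11 + 4/11) + 1/(21 - 25)) = 1*(8/11 + 1/(-4)) = 1*(8/11 - ¼) = 1*(21/44) = 21/44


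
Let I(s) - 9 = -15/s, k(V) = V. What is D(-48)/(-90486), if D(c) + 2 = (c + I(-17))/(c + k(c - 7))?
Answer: 1427/79220493 ≈ 1.8013e-5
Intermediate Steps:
I(s) = 9 - 15/s
D(c) = -2 + (168/17 + c)/(-7 + 2*c) (D(c) = -2 + (c + (9 - 15/(-17)))/(c + (c - 7)) = -2 + (c + (9 - 15*(-1/17)))/(c + (-7 + c)) = -2 + (c + (9 + 15/17))/(-7 + 2*c) = -2 + (c + 168/17)/(-7 + 2*c) = -2 + (168/17 + c)/(-7 + 2*c))
D(-48)/(-90486) = ((406 - 51*(-48))/(17*(-7 + 2*(-48))))/(-90486) = ((406 + 2448)/(17*(-7 - 96)))*(-1/90486) = ((1/17)*2854/(-103))*(-1/90486) = ((1/17)*(-1/103)*2854)*(-1/90486) = -2854/1751*(-1/90486) = 1427/79220493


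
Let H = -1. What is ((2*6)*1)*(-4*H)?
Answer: 48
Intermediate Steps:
((2*6)*1)*(-4*H) = ((2*6)*1)*(-4*(-1)) = (12*1)*4 = 12*4 = 48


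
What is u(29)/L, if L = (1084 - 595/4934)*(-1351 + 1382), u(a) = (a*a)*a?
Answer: 4149494/5716679 ≈ 0.72586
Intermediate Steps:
u(a) = a³ (u(a) = a²*a = a³)
L = 165783691/4934 (L = (1084 - 595*1/4934)*31 = (1084 - 595/4934)*31 = (5347861/4934)*31 = 165783691/4934 ≈ 33600.)
u(29)/L = 29³/(165783691/4934) = 24389*(4934/165783691) = 4149494/5716679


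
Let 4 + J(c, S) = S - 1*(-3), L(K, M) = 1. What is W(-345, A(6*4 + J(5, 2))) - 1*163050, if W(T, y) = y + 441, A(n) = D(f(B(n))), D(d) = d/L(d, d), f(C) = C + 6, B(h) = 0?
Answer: -162603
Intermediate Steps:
J(c, S) = -1 + S (J(c, S) = -4 + (S - 1*(-3)) = -4 + (S + 3) = -4 + (3 + S) = -1 + S)
f(C) = 6 + C
D(d) = d (D(d) = d/1 = d*1 = d)
A(n) = 6 (A(n) = 6 + 0 = 6)
W(T, y) = 441 + y
W(-345, A(6*4 + J(5, 2))) - 1*163050 = (441 + 6) - 1*163050 = 447 - 163050 = -162603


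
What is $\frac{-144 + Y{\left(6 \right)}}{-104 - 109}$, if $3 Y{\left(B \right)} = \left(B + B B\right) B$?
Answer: $\frac{20}{71} \approx 0.28169$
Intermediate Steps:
$Y{\left(B \right)} = \frac{B \left(B + B^{2}\right)}{3}$ ($Y{\left(B \right)} = \frac{\left(B + B B\right) B}{3} = \frac{\left(B + B^{2}\right) B}{3} = \frac{B \left(B + B^{2}\right)}{3}$)
$\frac{-144 + Y{\left(6 \right)}}{-104 - 109} = \frac{-144 + \frac{6^{2} \left(1 + 6\right)}{3}}{-104 - 109} = \frac{-144 + \frac{1}{3} \cdot 36 \cdot 7}{-213} = - \frac{-144 + 84}{213} = \left(- \frac{1}{213}\right) \left(-60\right) = \frac{20}{71}$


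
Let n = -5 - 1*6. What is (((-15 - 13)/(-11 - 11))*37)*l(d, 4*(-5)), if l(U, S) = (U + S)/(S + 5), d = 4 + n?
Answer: 4662/55 ≈ 84.764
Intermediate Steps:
n = -11 (n = -5 - 6 = -11)
d = -7 (d = 4 - 11 = -7)
l(U, S) = (S + U)/(5 + S)
(((-15 - 13)/(-11 - 11))*37)*l(d, 4*(-5)) = (((-15 - 13)/(-11 - 11))*37)*((4*(-5) - 7)/(5 + 4*(-5))) = (-28/(-22)*37)*((-20 - 7)/(5 - 20)) = (-28*(-1/22)*37)*(-27/(-15)) = ((14/11)*37)*(-1/15*(-27)) = (518/11)*(9/5) = 4662/55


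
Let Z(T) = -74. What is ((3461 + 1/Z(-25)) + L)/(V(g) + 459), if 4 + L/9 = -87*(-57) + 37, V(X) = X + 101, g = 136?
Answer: 1193595/17168 ≈ 69.524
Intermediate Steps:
V(X) = 101 + X
L = 44928 (L = -36 + 9*(-87*(-57) + 37) = -36 + 9*(4959 + 37) = -36 + 9*4996 = -36 + 44964 = 44928)
((3461 + 1/Z(-25)) + L)/(V(g) + 459) = ((3461 + 1/(-74)) + 44928)/((101 + 136) + 459) = ((3461 - 1/74) + 44928)/(237 + 459) = (256113/74 + 44928)/696 = (3580785/74)*(1/696) = 1193595/17168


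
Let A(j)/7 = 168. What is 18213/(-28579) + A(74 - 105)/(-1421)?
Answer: -1214073/828791 ≈ -1.4649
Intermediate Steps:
A(j) = 1176 (A(j) = 7*168 = 1176)
18213/(-28579) + A(74 - 105)/(-1421) = 18213/(-28579) + 1176/(-1421) = 18213*(-1/28579) + 1176*(-1/1421) = -18213/28579 - 24/29 = -1214073/828791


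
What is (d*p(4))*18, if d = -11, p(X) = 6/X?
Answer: -297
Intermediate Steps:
(d*p(4))*18 = -66/4*18 = -11*3/2*18 = -33/2*18 = -297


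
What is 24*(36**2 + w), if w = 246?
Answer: 37008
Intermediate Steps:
24*(36**2 + w) = 24*(36**2 + 246) = 24*(1296 + 246) = 24*1542 = 37008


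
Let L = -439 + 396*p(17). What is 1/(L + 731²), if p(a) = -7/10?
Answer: 5/2668224 ≈ 1.8739e-6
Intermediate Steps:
p(a) = -7/10 (p(a) = -7*⅒ = -7/10)
L = -3581/5 (L = -439 + 396*(-7/10) = -439 - 1386/5 = -3581/5 ≈ -716.20)
1/(L + 731²) = 1/(-3581/5 + 731²) = 1/(-3581/5 + 534361) = 1/(2668224/5) = 5/2668224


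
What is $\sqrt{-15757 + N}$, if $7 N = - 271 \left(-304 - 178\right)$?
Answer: $\frac{\sqrt{142261}}{7} \approx 53.882$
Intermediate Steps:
$N = \frac{130622}{7}$ ($N = \frac{\left(-271\right) \left(-304 - 178\right)}{7} = \frac{\left(-271\right) \left(-482\right)}{7} = \frac{1}{7} \cdot 130622 = \frac{130622}{7} \approx 18660.0$)
$\sqrt{-15757 + N} = \sqrt{-15757 + \frac{130622}{7}} = \sqrt{\frac{20323}{7}} = \frac{\sqrt{142261}}{7}$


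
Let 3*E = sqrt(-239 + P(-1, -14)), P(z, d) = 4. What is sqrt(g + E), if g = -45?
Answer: sqrt(-405 + 3*I*sqrt(235))/3 ≈ 0.38026 + 6.719*I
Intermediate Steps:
E = I*sqrt(235)/3 (E = sqrt(-239 + 4)/3 = sqrt(-235)/3 = (I*sqrt(235))/3 = I*sqrt(235)/3 ≈ 5.1099*I)
sqrt(g + E) = sqrt(-45 + I*sqrt(235)/3)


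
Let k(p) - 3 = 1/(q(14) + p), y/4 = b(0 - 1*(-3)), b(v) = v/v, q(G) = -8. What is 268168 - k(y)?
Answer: 1072661/4 ≈ 2.6817e+5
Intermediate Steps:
b(v) = 1
y = 4 (y = 4*1 = 4)
k(p) = 3 + 1/(-8 + p)
268168 - k(y) = 268168 - (-23 + 3*4)/(-8 + 4) = 268168 - (-23 + 12)/(-4) = 268168 - (-1)*(-11)/4 = 268168 - 1*11/4 = 268168 - 11/4 = 1072661/4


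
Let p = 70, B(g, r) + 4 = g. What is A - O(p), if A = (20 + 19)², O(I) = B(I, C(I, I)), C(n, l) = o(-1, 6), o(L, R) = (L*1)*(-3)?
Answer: 1455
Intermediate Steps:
o(L, R) = -3*L (o(L, R) = L*(-3) = -3*L)
C(n, l) = 3 (C(n, l) = -3*(-1) = 3)
B(g, r) = -4 + g
O(I) = -4 + I
A = 1521 (A = 39² = 1521)
A - O(p) = 1521 - (-4 + 70) = 1521 - 1*66 = 1521 - 66 = 1455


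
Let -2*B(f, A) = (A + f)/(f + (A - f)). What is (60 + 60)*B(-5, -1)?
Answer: -360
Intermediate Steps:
B(f, A) = -(A + f)/(2*A) (B(f, A) = -(A + f)/(2*(f + (A - f))) = -(A + f)/(2*A))
(60 + 60)*B(-5, -1) = (60 + 60)*((½)*(-1*(-1) - 1*(-5))/(-1)) = 120*((½)*(-1)*(1 + 5)) = 120*((½)*(-1)*6) = 120*(-3) = -360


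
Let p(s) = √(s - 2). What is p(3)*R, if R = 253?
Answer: 253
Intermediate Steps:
p(s) = √(-2 + s)
p(3)*R = √(-2 + 3)*253 = √1*253 = 1*253 = 253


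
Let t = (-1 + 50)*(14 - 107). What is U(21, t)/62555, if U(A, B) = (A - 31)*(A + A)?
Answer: -84/12511 ≈ -0.0067141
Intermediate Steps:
t = -4557 (t = 49*(-93) = -4557)
U(A, B) = 2*A*(-31 + A) (U(A, B) = (-31 + A)*(2*A) = 2*A*(-31 + A))
U(21, t)/62555 = (2*21*(-31 + 21))/62555 = (2*21*(-10))*(1/62555) = -420*1/62555 = -84/12511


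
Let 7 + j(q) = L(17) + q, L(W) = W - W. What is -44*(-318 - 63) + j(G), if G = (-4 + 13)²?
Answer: 16838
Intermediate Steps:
L(W) = 0
G = 81 (G = 9² = 81)
j(q) = -7 + q (j(q) = -7 + (0 + q) = -7 + q)
-44*(-318 - 63) + j(G) = -44*(-318 - 63) + (-7 + 81) = -44*(-381) + 74 = 16764 + 74 = 16838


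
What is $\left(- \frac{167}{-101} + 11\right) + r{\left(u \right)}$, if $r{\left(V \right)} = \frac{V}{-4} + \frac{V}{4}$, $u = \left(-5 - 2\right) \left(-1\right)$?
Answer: $\frac{1278}{101} \approx 12.653$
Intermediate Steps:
$u = 7$ ($u = \left(-7\right) \left(-1\right) = 7$)
$r{\left(V \right)} = 0$ ($r{\left(V \right)} = V \left(- \frac{1}{4}\right) + V \frac{1}{4} = - \frac{V}{4} + \frac{V}{4} = 0$)
$\left(- \frac{167}{-101} + 11\right) + r{\left(u \right)} = \left(- \frac{167}{-101} + 11\right) + 0 = \left(\left(-167\right) \left(- \frac{1}{101}\right) + 11\right) + 0 = \left(\frac{167}{101} + 11\right) + 0 = \frac{1278}{101} + 0 = \frac{1278}{101}$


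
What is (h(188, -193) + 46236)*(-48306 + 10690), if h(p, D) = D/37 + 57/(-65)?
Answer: -4182256944416/2405 ≈ -1.7390e+9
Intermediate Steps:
h(p, D) = -57/65 + D/37 (h(p, D) = D*(1/37) + 57*(-1/65) = D/37 - 57/65 = -57/65 + D/37)
(h(188, -193) + 46236)*(-48306 + 10690) = ((-57/65 + (1/37)*(-193)) + 46236)*(-48306 + 10690) = ((-57/65 - 193/37) + 46236)*(-37616) = (-14654/2405 + 46236)*(-37616) = (111182926/2405)*(-37616) = -4182256944416/2405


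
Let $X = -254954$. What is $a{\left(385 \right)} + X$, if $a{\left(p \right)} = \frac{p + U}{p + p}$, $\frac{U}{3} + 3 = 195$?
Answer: $- \frac{196313619}{770} \approx -2.5495 \cdot 10^{5}$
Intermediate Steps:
$U = 576$ ($U = -9 + 3 \cdot 195 = -9 + 585 = 576$)
$a{\left(p \right)} = \frac{576 + p}{2 p}$ ($a{\left(p \right)} = \frac{p + 576}{p + p} = \frac{576 + p}{2 p}$)
$a{\left(385 \right)} + X = \frac{576 + 385}{2 \cdot 385} - 254954 = \frac{1}{2} \cdot \frac{1}{385} \cdot 961 - 254954 = \frac{961}{770} - 254954 = - \frac{196313619}{770}$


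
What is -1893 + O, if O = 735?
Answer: -1158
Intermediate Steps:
-1893 + O = -1893 + 735 = -1158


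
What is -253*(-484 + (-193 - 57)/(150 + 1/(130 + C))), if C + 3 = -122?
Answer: 92277702/751 ≈ 1.2287e+5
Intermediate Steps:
C = -125 (C = -3 - 122 = -125)
-253*(-484 + (-193 - 57)/(150 + 1/(130 + C))) = -253*(-484 + (-193 - 57)/(150 + 1/(130 - 125))) = -253*(-484 - 250/(150 + 1/5)) = -253*(-484 - 250/(150 + ⅕)) = -253*(-484 - 250/751/5) = -253*(-484 - 250*5/751) = -253*(-484 - 1250/751) = -253*(-364734/751) = 92277702/751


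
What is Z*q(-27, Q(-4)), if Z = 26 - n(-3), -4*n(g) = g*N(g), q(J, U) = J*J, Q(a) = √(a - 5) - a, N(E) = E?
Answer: 82377/4 ≈ 20594.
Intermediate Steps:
Q(a) = √(-5 + a) - a
q(J, U) = J²
n(g) = -g²/4 (n(g) = -g*g/4 = -g²/4)
Z = 113/4 (Z = 26 - (-1)*(-3)²/4 = 26 - (-1)*9/4 = 26 - 1*(-9/4) = 26 + 9/4 = 113/4 ≈ 28.250)
Z*q(-27, Q(-4)) = (113/4)*(-27)² = (113/4)*729 = 82377/4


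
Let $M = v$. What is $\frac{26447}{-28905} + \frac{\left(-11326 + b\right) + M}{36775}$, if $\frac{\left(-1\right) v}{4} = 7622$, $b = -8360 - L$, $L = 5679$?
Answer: $- \frac{517403878}{212596275} \approx -2.4337$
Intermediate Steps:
$b = -14039$ ($b = -8360 - 5679 = -14039$)
$v = -30488$ ($v = \left(-4\right) 7622 = -30488$)
$M = -30488$
$\frac{26447}{-28905} + \frac{\left(-11326 + b\right) + M}{36775} = \frac{26447}{-28905} + \frac{\left(-11326 - 14039\right) - 30488}{36775} = 26447 \left(- \frac{1}{28905}\right) + \left(-25365 - 30488\right) \frac{1}{36775} = - \frac{26447}{28905} - \frac{55853}{36775} = - \frac{517403878}{212596275}$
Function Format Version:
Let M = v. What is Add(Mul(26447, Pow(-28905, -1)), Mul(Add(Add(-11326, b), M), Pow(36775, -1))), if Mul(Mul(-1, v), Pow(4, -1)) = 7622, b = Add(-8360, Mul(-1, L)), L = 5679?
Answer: Rational(-517403878, 212596275) ≈ -2.4337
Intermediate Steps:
b = -14039 (b = Add(-8360, Mul(-1, 5679)) = Add(-8360, -5679) = -14039)
v = -30488 (v = Mul(-4, 7622) = -30488)
M = -30488
Add(Mul(26447, Pow(-28905, -1)), Mul(Add(Add(-11326, b), M), Pow(36775, -1))) = Add(Mul(26447, Pow(-28905, -1)), Mul(Add(Add(-11326, -14039), -30488), Pow(36775, -1))) = Add(Mul(26447, Rational(-1, 28905)), Mul(Add(-25365, -30488), Rational(1, 36775))) = Add(Rational(-26447, 28905), Mul(-55853, Rational(1, 36775))) = Add(Rational(-26447, 28905), Rational(-55853, 36775)) = Rational(-517403878, 212596275)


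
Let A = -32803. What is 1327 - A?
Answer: 34130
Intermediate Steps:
1327 - A = 1327 - 1*(-32803) = 1327 + 32803 = 34130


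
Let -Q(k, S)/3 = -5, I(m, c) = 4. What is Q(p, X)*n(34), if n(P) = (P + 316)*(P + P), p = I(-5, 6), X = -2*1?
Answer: 357000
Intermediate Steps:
X = -2
p = 4
Q(k, S) = 15 (Q(k, S) = -3*(-5) = 15)
n(P) = 2*P*(316 + P) (n(P) = (316 + P)*(2*P) = 2*P*(316 + P))
Q(p, X)*n(34) = 15*(2*34*(316 + 34)) = 15*(2*34*350) = 15*23800 = 357000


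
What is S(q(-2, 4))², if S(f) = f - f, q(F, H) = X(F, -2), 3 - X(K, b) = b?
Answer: 0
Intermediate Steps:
X(K, b) = 3 - b
q(F, H) = 5 (q(F, H) = 3 - 1*(-2) = 3 + 2 = 5)
S(f) = 0
S(q(-2, 4))² = 0² = 0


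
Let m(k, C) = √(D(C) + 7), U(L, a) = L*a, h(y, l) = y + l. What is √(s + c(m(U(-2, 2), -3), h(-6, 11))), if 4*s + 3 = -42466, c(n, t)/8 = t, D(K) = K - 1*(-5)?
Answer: 3*I*√4701/2 ≈ 102.85*I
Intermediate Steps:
h(y, l) = l + y
D(K) = 5 + K (D(K) = K + 5 = 5 + K)
m(k, C) = √(12 + C) (m(k, C) = √((5 + C) + 7) = √(12 + C))
c(n, t) = 8*t
s = -42469/4 (s = -¾ + (¼)*(-42466) = -¾ - 21233/2 = -42469/4 ≈ -10617.)
√(s + c(m(U(-2, 2), -3), h(-6, 11))) = √(-42469/4 + 8*(11 - 6)) = √(-42469/4 + 8*5) = √(-42469/4 + 40) = √(-42309/4) = 3*I*√4701/2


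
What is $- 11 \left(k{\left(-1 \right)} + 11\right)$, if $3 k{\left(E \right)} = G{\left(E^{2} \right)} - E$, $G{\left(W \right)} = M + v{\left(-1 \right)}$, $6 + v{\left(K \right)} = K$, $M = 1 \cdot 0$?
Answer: $-99$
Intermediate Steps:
$M = 0$
$v{\left(K \right)} = -6 + K$
$G{\left(W \right)} = -7$ ($G{\left(W \right)} = 0 - 7 = -7$)
$k{\left(E \right)} = - \frac{7}{3} - \frac{E}{3}$ ($k{\left(E \right)} = \frac{-7 - E}{3} = - \frac{7}{3} - \frac{E}{3}$)
$- 11 \left(k{\left(-1 \right)} + 11\right) = - 11 \left(\left(- \frac{7}{3} - - \frac{1}{3}\right) + 11\right) = - 11 \left(\left(- \frac{7}{3} + \frac{1}{3}\right) + 11\right) = - 11 \left(-2 + 11\right) = \left(-11\right) 9 = -99$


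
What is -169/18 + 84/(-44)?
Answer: -2237/198 ≈ -11.298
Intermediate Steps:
-169/18 + 84/(-44) = -169*1/18 + 84*(-1/44) = -169/18 - 21/11 = -2237/198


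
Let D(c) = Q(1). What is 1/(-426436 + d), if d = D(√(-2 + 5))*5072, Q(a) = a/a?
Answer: -1/421364 ≈ -2.3732e-6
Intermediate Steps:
Q(a) = 1
D(c) = 1
d = 5072 (d = 1*5072 = 5072)
1/(-426436 + d) = 1/(-426436 + 5072) = 1/(-421364) = -1/421364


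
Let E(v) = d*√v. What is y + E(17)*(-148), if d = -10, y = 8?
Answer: 8 + 1480*√17 ≈ 6110.2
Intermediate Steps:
E(v) = -10*√v
y + E(17)*(-148) = 8 - 10*√17*(-148) = 8 + 1480*√17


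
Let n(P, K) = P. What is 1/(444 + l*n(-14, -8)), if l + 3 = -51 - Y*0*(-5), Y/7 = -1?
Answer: 1/1200 ≈ 0.00083333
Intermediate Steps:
Y = -7 (Y = 7*(-1) = -7)
l = -54 (l = -3 + (-51 - (-7*0)*(-5)) = -3 + (-51 - 0*(-5)) = -3 + (-51 - 1*0) = -3 + (-51 + 0) = -3 - 51 = -54)
1/(444 + l*n(-14, -8)) = 1/(444 - 54*(-14)) = 1/(444 + 756) = 1/1200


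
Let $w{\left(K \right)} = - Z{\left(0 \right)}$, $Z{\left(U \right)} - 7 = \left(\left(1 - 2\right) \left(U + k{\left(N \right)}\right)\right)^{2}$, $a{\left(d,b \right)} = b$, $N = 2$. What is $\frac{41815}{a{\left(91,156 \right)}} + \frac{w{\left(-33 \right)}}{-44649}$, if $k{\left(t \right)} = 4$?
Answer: $\frac{622333841}{2321748} \approx 268.05$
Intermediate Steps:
$Z{\left(U \right)} = 7 + \left(-4 - U\right)^{2}$ ($Z{\left(U \right)} = 7 + \left(\left(1 - 2\right) \left(U + 4\right)\right)^{2} = 7 + \left(- (4 + U)\right)^{2} = 7 + \left(-4 - U\right)^{2}$)
$w{\left(K \right)} = -23$ ($w{\left(K \right)} = - (7 + \left(4 + 0\right)^{2}) = - (7 + 4^{2}) = - (7 + 16) = \left(-1\right) 23 = -23$)
$\frac{41815}{a{\left(91,156 \right)}} + \frac{w{\left(-33 \right)}}{-44649} = \frac{41815}{156} - \frac{23}{-44649} = 41815 \cdot \frac{1}{156} - - \frac{23}{44649} = \frac{41815}{156} + \frac{23}{44649} = \frac{622333841}{2321748}$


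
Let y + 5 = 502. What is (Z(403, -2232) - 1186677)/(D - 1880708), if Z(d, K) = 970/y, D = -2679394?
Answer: 589777499/2266370694 ≈ 0.26023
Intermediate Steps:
y = 497 (y = -5 + 502 = 497)
Z(d, K) = 970/497
(Z(403, -2232) - 1186677)/(D - 1880708) = (970/497 - 1186677)/(-2679394 - 1880708) = -589777499/497/(-4560102) = -589777499/497*(-1/4560102) = 589777499/2266370694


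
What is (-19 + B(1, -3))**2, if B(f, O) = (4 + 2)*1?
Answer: 169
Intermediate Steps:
B(f, O) = 6 (B(f, O) = 6*1 = 6)
(-19 + B(1, -3))**2 = (-19 + 6)**2 = (-13)**2 = 169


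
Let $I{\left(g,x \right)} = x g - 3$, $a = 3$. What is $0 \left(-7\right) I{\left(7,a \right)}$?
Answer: $0$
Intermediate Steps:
$I{\left(g,x \right)} = -3 + g x$ ($I{\left(g,x \right)} = g x - 3 = -3 + g x$)
$0 \left(-7\right) I{\left(7,a \right)} = 0 \left(-7\right) \left(-3 + 7 \cdot 3\right) = 0 \left(-3 + 21\right) = 0 \cdot 18 = 0$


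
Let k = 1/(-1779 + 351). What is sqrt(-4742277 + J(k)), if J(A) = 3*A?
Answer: I*sqrt(268621538507)/238 ≈ 2177.7*I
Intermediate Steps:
k = -1/1428 (k = 1/(-1428) = -1/1428 ≈ -0.00070028)
sqrt(-4742277 + J(k)) = sqrt(-4742277 + 3*(-1/1428)) = sqrt(-4742277 - 1/476) = sqrt(-2257323853/476) = I*sqrt(268621538507)/238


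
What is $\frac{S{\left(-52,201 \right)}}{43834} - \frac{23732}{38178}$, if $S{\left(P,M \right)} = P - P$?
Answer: $- \frac{11866}{19089} \approx -0.62161$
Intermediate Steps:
$S{\left(P,M \right)} = 0$
$\frac{S{\left(-52,201 \right)}}{43834} - \frac{23732}{38178} = \frac{0}{43834} - \frac{23732}{38178} = 0 \cdot \frac{1}{43834} - \frac{11866}{19089} = 0 - \frac{11866}{19089} = - \frac{11866}{19089}$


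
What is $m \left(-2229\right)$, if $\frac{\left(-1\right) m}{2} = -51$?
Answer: $-227358$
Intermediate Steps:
$m = 102$ ($m = \left(-2\right) \left(-51\right) = 102$)
$m \left(-2229\right) = 102 \left(-2229\right) = -227358$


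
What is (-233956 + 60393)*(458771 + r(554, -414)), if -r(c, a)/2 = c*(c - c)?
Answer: -79625671073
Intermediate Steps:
r(c, a) = 0 (r(c, a) = -2*c*(c - c) = -2*c*0 = -2*0 = 0)
(-233956 + 60393)*(458771 + r(554, -414)) = (-233956 + 60393)*(458771 + 0) = -173563*458771 = -79625671073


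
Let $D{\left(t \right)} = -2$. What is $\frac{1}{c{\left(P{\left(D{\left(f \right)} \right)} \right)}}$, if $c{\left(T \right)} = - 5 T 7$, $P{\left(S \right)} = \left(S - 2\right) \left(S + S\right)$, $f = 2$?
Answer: $- \frac{1}{560} \approx -0.0017857$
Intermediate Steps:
$P{\left(S \right)} = 2 S \left(-2 + S\right)$ ($P{\left(S \right)} = \left(-2 + S\right) 2 S = 2 S \left(-2 + S\right)$)
$c{\left(T \right)} = - 35 T$
$\frac{1}{c{\left(P{\left(D{\left(f \right)} \right)} \right)}} = \frac{1}{\left(-35\right) 2 \left(-2\right) \left(-2 - 2\right)} = \frac{1}{\left(-35\right) 2 \left(-2\right) \left(-4\right)} = \frac{1}{\left(-35\right) 16} = \frac{1}{-560} = - \frac{1}{560}$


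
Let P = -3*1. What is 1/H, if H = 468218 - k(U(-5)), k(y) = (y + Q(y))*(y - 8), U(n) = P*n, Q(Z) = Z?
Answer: 1/468008 ≈ 2.1367e-6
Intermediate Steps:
P = -3
U(n) = -3*n
k(y) = 2*y*(-8 + y) (k(y) = (y + y)*(y - 8) = (2*y)*(-8 + y) = 2*y*(-8 + y))
H = 468008 (H = 468218 - 2*(-3*(-5))*(-8 - 3*(-5)) = 468218 - 2*15*(-8 + 15) = 468218 - 2*15*7 = 468218 - 1*210 = 468218 - 210 = 468008)
1/H = 1/468008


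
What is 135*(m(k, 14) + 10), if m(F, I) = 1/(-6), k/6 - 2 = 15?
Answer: 2655/2 ≈ 1327.5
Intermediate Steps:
k = 102 (k = 12 + 6*15 = 12 + 90 = 102)
m(F, I) = -⅙
135*(m(k, 14) + 10) = 135*(-⅙ + 10) = 135*(59/6) = 2655/2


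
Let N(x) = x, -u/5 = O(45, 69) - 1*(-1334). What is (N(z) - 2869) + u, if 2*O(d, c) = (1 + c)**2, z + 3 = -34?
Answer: -21826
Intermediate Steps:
z = -37 (z = -3 - 34 = -37)
O(d, c) = (1 + c)**2/2
u = -18920 (u = -5*((1 + 69)**2/2 - 1*(-1334)) = -5*((1/2)*70**2 + 1334) = -5*((1/2)*4900 + 1334) = -5*(2450 + 1334) = -5*3784 = -18920)
(N(z) - 2869) + u = (-37 - 2869) - 18920 = -2906 - 18920 = -21826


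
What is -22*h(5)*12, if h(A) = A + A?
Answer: -2640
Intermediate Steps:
h(A) = 2*A
-22*h(5)*12 = -44*5*12 = -22*10*12 = -220*12 = -2640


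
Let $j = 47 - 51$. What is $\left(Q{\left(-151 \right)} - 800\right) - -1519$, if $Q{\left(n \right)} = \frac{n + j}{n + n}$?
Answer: $\frac{217293}{302} \approx 719.51$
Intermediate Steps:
$j = -4$ ($j = 47 - 51 = -4$)
$Q{\left(n \right)} = \frac{-4 + n}{2 n}$ ($Q{\left(n \right)} = \frac{n - 4}{n + n} = \frac{-4 + n}{2 n}$)
$\left(Q{\left(-151 \right)} - 800\right) - -1519 = \left(\frac{-4 - 151}{2 \left(-151\right)} - 800\right) - -1519 = \left(\frac{1}{2} \left(- \frac{1}{151}\right) \left(-155\right) - 800\right) + 1519 = \left(\frac{155}{302} - 800\right) + 1519 = - \frac{241445}{302} + 1519 = \frac{217293}{302}$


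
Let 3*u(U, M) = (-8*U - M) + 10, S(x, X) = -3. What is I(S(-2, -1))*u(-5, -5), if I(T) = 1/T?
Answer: -55/9 ≈ -6.1111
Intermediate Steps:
u(U, M) = 10/3 - 8*U/3 - M/3 (u(U, M) = ((-8*U - M) + 10)/3 = ((-M - 8*U) + 10)/3 = (10 - M - 8*U)/3 = 10/3 - 8*U/3 - M/3)
I(S(-2, -1))*u(-5, -5) = (10/3 - 8/3*(-5) - ⅓*(-5))/(-3) = -(10/3 + 40/3 + 5/3)/3 = -⅓*55/3 = -55/9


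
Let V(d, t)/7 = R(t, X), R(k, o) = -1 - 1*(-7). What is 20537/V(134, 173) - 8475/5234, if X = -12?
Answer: 26783677/54957 ≈ 487.36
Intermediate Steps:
R(k, o) = 6 (R(k, o) = -1 + 7 = 6)
V(d, t) = 42 (V(d, t) = 7*6 = 42)
20537/V(134, 173) - 8475/5234 = 20537/42 - 8475/5234 = 26783677/54957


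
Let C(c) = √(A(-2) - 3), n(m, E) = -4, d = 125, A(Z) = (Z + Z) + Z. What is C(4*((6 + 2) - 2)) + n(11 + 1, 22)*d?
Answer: -500 + 3*I ≈ -500.0 + 3.0*I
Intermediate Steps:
A(Z) = 3*Z (A(Z) = 2*Z + Z = 3*Z)
C(c) = 3*I (C(c) = √(3*(-2) - 3) = √(-6 - 3) = √(-9) = 3*I)
C(4*((6 + 2) - 2)) + n(11 + 1, 22)*d = 3*I - 4*125 = 3*I - 500 = -500 + 3*I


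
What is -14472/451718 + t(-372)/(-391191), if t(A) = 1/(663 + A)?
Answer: -823721725975/25711016348079 ≈ -0.032038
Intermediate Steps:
-14472/451718 + t(-372)/(-391191) = -14472/451718 + 1/((663 - 372)*(-391191)) = -14472*1/451718 - 1/391191/291 = -7236/225859 + (1/291)*(-1/391191) = -7236/225859 - 1/113836581 = -823721725975/25711016348079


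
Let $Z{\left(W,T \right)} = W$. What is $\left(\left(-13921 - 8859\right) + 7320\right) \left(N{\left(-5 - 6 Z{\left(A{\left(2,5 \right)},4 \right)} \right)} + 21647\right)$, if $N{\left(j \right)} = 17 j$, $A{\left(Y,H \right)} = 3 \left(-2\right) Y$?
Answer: $-352271560$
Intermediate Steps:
$A{\left(Y,H \right)} = - 6 Y$
$\left(\left(-13921 - 8859\right) + 7320\right) \left(N{\left(-5 - 6 Z{\left(A{\left(2,5 \right)},4 \right)} \right)} + 21647\right) = \left(\left(-13921 - 8859\right) + 7320\right) \left(17 \left(-5 - 6 \left(\left(-6\right) 2\right)\right) + 21647\right) = \left(\left(-13921 - 8859\right) + 7320\right) \left(17 \left(-5 - -72\right) + 21647\right) = \left(-22780 + 7320\right) \left(17 \left(-5 + 72\right) + 21647\right) = - 15460 \left(17 \cdot 67 + 21647\right) = - 15460 \left(1139 + 21647\right) = \left(-15460\right) 22786 = -352271560$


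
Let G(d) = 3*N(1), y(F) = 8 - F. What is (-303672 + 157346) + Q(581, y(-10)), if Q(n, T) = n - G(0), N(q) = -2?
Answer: -145739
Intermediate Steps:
G(d) = -6 (G(d) = 3*(-2) = -6)
Q(n, T) = 6 + n (Q(n, T) = n - 1*(-6) = n + 6 = 6 + n)
(-303672 + 157346) + Q(581, y(-10)) = (-303672 + 157346) + (6 + 581) = -146326 + 587 = -145739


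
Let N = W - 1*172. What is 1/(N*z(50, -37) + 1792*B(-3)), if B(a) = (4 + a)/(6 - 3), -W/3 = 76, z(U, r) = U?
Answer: -3/58208 ≈ -5.1539e-5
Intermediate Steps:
W = -228 (W = -3*76 = -228)
N = -400 (N = -228 - 1*172 = -228 - 172 = -400)
B(a) = 4/3 + a/3 (B(a) = (4 + a)/3 = (4 + a)*(⅓) = 4/3 + a/3)
1/(N*z(50, -37) + 1792*B(-3)) = 1/(-400*50 + 1792*(4/3 + (⅓)*(-3))) = 1/(-20000 + 1792*(4/3 - 1)) = 1/(-20000 + 1792*(⅓)) = 1/(-20000 + 1792/3) = 1/(-58208/3) = -3/58208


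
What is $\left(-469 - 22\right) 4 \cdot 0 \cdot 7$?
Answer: $0$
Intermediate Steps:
$\left(-469 - 22\right) 4 \cdot 0 \cdot 7 = - 491 \cdot 0 \cdot 7 = \left(-491\right) 0 = 0$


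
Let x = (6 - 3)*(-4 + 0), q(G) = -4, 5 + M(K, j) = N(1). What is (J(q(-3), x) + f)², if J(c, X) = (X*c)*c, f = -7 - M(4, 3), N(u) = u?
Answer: 38025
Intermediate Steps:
M(K, j) = -4 (M(K, j) = -5 + 1 = -4)
f = -3 (f = -7 - 1*(-4) = -7 + 4 = -3)
x = -12 (x = 3*(-4) = -12)
J(c, X) = X*c²
(J(q(-3), x) + f)² = (-12*(-4)² - 3)² = (-12*16 - 3)² = (-192 - 3)² = (-195)² = 38025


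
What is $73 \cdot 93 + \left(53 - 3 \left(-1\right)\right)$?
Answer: $6845$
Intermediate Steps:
$73 \cdot 93 + \left(53 - 3 \left(-1\right)\right) = 6789 + \left(53 - -3\right) = 6789 + \left(53 + 3\right) = 6789 + 56 = 6845$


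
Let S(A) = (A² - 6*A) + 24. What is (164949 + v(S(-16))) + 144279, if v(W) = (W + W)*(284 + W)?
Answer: 805548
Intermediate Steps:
S(A) = 24 + A² - 6*A
v(W) = 2*W*(284 + W) (v(W) = (2*W)*(284 + W) = 2*W*(284 + W))
(164949 + v(S(-16))) + 144279 = (164949 + 2*(24 + (-16)² - 6*(-16))*(284 + (24 + (-16)² - 6*(-16)))) + 144279 = (164949 + 2*(24 + 256 + 96)*(284 + (24 + 256 + 96))) + 144279 = (164949 + 2*376*(284 + 376)) + 144279 = (164949 + 2*376*660) + 144279 = (164949 + 496320) + 144279 = 661269 + 144279 = 805548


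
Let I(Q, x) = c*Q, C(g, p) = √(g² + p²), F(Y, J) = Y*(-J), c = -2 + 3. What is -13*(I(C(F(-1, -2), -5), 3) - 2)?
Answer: 26 - 13*√29 ≈ -44.007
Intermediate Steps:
c = 1
F(Y, J) = -J*Y
I(Q, x) = Q (I(Q, x) = 1*Q = Q)
-13*(I(C(F(-1, -2), -5), 3) - 2) = -13*(√((-1*(-2)*(-1))² + (-5)²) - 2) = -13*(√((-2)² + 25) - 2) = -13*(√(4 + 25) - 2) = -13*(√29 - 2) = -13*(-2 + √29) = 26 - 13*√29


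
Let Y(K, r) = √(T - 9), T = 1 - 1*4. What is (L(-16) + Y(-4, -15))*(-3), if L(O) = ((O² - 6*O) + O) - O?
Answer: -1056 - 6*I*√3 ≈ -1056.0 - 10.392*I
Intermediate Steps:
T = -3 (T = 1 - 4 = -3)
L(O) = O² - 6*O (L(O) = (O² - 5*O) - O = O² - 6*O)
Y(K, r) = 2*I*√3 (Y(K, r) = √(-3 - 9) = √(-12) = 2*I*√3)
(L(-16) + Y(-4, -15))*(-3) = (-16*(-6 - 16) + 2*I*√3)*(-3) = (-16*(-22) + 2*I*√3)*(-3) = (352 + 2*I*√3)*(-3) = -1056 - 6*I*√3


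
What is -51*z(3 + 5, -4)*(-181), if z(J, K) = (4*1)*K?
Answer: -147696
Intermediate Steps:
z(J, K) = 4*K
-51*z(3 + 5, -4)*(-181) = -204*(-4)*(-181) = -51*(-16)*(-181) = 816*(-181) = -147696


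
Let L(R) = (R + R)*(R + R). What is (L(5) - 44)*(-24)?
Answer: -1344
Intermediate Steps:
L(R) = 4*R**2 (L(R) = (2*R)*(2*R) = 4*R**2)
(L(5) - 44)*(-24) = (4*5**2 - 44)*(-24) = (4*25 - 44)*(-24) = (100 - 44)*(-24) = 56*(-24) = -1344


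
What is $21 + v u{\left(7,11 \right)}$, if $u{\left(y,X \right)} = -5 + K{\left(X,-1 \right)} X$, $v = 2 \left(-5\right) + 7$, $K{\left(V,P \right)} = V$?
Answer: $-327$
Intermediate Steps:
$v = -3$ ($v = -10 + 7 = -3$)
$u{\left(y,X \right)} = -5 + X^{2}$ ($u{\left(y,X \right)} = -5 + X X = -5 + X^{2}$)
$21 + v u{\left(7,11 \right)} = 21 - 3 \left(-5 + 11^{2}\right) = 21 - 3 \left(-5 + 121\right) = 21 - 348 = -327$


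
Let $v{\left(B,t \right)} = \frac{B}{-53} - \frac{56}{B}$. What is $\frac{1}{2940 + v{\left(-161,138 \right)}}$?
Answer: $\frac{1219}{3587987} \approx 0.00033974$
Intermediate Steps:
$v{\left(B,t \right)} = - \frac{56}{B} - \frac{B}{53}$ ($v{\left(B,t \right)} = B \left(- \frac{1}{53}\right) - \frac{56}{B} = - \frac{B}{53} - \frac{56}{B} = - \frac{56}{B} - \frac{B}{53}$)
$\frac{1}{2940 + v{\left(-161,138 \right)}} = \frac{1}{2940 - \left(- \frac{161}{53} + \frac{56}{-161}\right)} = \frac{1}{2940 + \left(\left(-56\right) \left(- \frac{1}{161}\right) + \frac{161}{53}\right)} = \frac{1}{2940 + \left(\frac{8}{23} + \frac{161}{53}\right)} = \frac{1}{2940 + \frac{4127}{1219}} = \frac{1}{\frac{3587987}{1219}} = \frac{1219}{3587987}$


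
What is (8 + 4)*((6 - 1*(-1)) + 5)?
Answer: 144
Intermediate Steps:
(8 + 4)*((6 - 1*(-1)) + 5) = 12*((6 + 1) + 5) = 12*(7 + 5) = 12*12 = 144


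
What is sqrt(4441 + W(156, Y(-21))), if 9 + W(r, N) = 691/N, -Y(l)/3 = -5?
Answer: sqrt(1007565)/15 ≈ 66.918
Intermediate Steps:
Y(l) = 15 (Y(l) = -3*(-5) = 15)
W(r, N) = -9 + 691/N
sqrt(4441 + W(156, Y(-21))) = sqrt(4441 + (-9 + 691/15)) = sqrt(4441 + 556/15) = sqrt(67171/15) = sqrt(1007565)/15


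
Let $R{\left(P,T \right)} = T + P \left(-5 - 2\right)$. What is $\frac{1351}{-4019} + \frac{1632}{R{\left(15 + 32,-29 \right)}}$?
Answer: $- \frac{3521333}{719401} \approx -4.8948$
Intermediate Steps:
$R{\left(P,T \right)} = T - 7 P$ ($R{\left(P,T \right)} = T + P \left(-7\right) = T - 7 P$)
$\frac{1351}{-4019} + \frac{1632}{R{\left(15 + 32,-29 \right)}} = \frac{1351}{-4019} + \frac{1632}{-29 - 7 \left(15 + 32\right)} = 1351 \left(- \frac{1}{4019}\right) + \frac{1632}{-29 - 329} = - \frac{1351}{4019} + \frac{1632}{-29 - 329} = - \frac{1351}{4019} + \frac{1632}{-358} = - \frac{1351}{4019} + 1632 \left(- \frac{1}{358}\right) = - \frac{1351}{4019} - \frac{816}{179} = - \frac{3521333}{719401}$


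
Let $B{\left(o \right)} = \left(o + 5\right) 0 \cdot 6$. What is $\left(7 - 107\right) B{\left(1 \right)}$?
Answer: $0$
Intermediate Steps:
$B{\left(o \right)} = 0$ ($B{\left(o \right)} = \left(5 + o\right) 0 \cdot 6 = 0 \cdot 6 = 0$)
$\left(7 - 107\right) B{\left(1 \right)} = \left(7 - 107\right) 0 = \left(-100\right) 0 = 0$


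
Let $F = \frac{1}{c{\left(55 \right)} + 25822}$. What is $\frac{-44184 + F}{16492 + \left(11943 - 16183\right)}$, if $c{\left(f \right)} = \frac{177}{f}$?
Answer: $- \frac{62758379153}{17402581524} \approx -3.6063$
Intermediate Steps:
$F = \frac{55}{1420387}$ ($F = \frac{1}{\frac{177}{55} + 25822} = \frac{1}{\frac{1420387}{55}} = \frac{55}{1420387} \approx 3.8722 \cdot 10^{-5}$)
$\frac{-44184 + F}{16492 + \left(11943 - 16183\right)} = \frac{-44184 + \frac{55}{1420387}}{16492 + \left(11943 - 16183\right)} = - \frac{62758379153}{1420387 \left(16492 + \left(11943 - 16183\right)\right)} = - \frac{62758379153}{1420387 \left(16492 - 4240\right)} = - \frac{62758379153}{1420387 \cdot 12252} = \left(- \frac{62758379153}{1420387}\right) \frac{1}{12252} = - \frac{62758379153}{17402581524}$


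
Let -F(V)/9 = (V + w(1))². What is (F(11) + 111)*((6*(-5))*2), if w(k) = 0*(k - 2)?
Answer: 58680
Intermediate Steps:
w(k) = 0 (w(k) = 0*(-2 + k) = 0)
F(V) = -9*V² (F(V) = -9*(V + 0)² = -9*V²)
(F(11) + 111)*((6*(-5))*2) = (-9*11² + 111)*((6*(-5))*2) = (-9*121 + 111)*(-30*2) = (-1089 + 111)*(-60) = -978*(-60) = 58680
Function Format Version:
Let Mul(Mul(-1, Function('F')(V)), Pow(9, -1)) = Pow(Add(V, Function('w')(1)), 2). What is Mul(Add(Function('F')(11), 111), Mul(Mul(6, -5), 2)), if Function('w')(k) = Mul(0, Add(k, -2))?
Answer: 58680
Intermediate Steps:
Function('w')(k) = 0 (Function('w')(k) = Mul(0, Add(-2, k)) = 0)
Function('F')(V) = Mul(-9, Pow(V, 2)) (Function('F')(V) = Mul(-9, Pow(Add(V, 0), 2)) = Mul(-9, Pow(V, 2)))
Mul(Add(Function('F')(11), 111), Mul(Mul(6, -5), 2)) = Mul(Add(Mul(-9, Pow(11, 2)), 111), Mul(Mul(6, -5), 2)) = Mul(Add(Mul(-9, 121), 111), Mul(-30, 2)) = Mul(Add(-1089, 111), -60) = Mul(-978, -60) = 58680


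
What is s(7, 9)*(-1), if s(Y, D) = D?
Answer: -9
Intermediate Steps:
s(7, 9)*(-1) = 9*(-1) = -9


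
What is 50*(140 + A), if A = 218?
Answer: 17900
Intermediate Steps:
50*(140 + A) = 50*(140 + 218) = 50*358 = 17900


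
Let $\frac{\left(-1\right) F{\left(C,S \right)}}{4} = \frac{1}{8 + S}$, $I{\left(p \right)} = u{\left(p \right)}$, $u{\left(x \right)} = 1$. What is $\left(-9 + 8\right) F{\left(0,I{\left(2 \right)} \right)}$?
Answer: $\frac{4}{9} \approx 0.44444$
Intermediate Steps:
$I{\left(p \right)} = 1$
$F{\left(C,S \right)} = - \frac{4}{8 + S}$
$\left(-9 + 8\right) F{\left(0,I{\left(2 \right)} \right)} = \left(-9 + 8\right) \left(- \frac{4}{8 + 1}\right) = - \frac{-4}{9} = \left(-1\right) \left(- \frac{4}{9}\right) = \frac{4}{9}$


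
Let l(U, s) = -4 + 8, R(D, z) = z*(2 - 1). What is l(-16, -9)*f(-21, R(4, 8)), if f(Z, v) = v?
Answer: 32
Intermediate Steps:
R(D, z) = z (R(D, z) = z*1 = z)
l(U, s) = 4
l(-16, -9)*f(-21, R(4, 8)) = 4*8 = 32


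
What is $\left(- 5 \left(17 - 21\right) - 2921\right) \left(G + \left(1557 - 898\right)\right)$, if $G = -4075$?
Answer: $9909816$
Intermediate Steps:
$\left(- 5 \left(17 - 21\right) - 2921\right) \left(G + \left(1557 - 898\right)\right) = \left(- 5 \left(17 - 21\right) - 2921\right) \left(-4075 + \left(1557 - 898\right)\right) = \left(\left(-5\right) \left(-4\right) - 2921\right) \left(-4075 + \left(1557 - 898\right)\right) = \left(20 - 2921\right) \left(-4075 + 659\right) = \left(-2901\right) \left(-3416\right) = 9909816$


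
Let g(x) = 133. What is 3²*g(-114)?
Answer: 1197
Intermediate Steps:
3²*g(-114) = 3²*133 = 9*133 = 1197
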